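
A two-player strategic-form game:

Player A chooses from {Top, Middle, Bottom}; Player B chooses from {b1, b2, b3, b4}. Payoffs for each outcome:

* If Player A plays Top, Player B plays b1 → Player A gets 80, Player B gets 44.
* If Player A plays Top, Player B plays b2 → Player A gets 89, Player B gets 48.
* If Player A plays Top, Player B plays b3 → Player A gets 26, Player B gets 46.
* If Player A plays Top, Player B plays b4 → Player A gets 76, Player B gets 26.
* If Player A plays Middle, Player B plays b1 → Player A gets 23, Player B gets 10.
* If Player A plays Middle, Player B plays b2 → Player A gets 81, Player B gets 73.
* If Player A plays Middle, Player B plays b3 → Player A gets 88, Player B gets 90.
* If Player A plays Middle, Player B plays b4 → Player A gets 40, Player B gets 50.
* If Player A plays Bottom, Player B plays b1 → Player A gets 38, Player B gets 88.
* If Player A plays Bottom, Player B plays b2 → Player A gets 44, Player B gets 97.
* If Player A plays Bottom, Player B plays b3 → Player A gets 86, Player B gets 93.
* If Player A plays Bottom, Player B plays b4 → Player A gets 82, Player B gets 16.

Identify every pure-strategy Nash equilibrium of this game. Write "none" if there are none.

Player A against b1: payoffs 80, 23, 38 → best response Top.
Player A against b2: payoffs 89, 81, 44 → best response Top.
Player A against b3: payoffs 26, 88, 86 → best response Middle.
Player A against b4: payoffs 76, 40, 82 → best response Bottom.
Player B against Top: payoffs 44, 48, 46, 26 → best response b2.
Player B against Middle: payoffs 10, 73, 90, 50 → best response b3.
Player B against Bottom: payoffs 88, 97, 93, 16 → best response b2.
Mutual best responses: (Top, b2); (Middle, b3).

The pure Nash equilibria are (Top, b2), (Middle, b3).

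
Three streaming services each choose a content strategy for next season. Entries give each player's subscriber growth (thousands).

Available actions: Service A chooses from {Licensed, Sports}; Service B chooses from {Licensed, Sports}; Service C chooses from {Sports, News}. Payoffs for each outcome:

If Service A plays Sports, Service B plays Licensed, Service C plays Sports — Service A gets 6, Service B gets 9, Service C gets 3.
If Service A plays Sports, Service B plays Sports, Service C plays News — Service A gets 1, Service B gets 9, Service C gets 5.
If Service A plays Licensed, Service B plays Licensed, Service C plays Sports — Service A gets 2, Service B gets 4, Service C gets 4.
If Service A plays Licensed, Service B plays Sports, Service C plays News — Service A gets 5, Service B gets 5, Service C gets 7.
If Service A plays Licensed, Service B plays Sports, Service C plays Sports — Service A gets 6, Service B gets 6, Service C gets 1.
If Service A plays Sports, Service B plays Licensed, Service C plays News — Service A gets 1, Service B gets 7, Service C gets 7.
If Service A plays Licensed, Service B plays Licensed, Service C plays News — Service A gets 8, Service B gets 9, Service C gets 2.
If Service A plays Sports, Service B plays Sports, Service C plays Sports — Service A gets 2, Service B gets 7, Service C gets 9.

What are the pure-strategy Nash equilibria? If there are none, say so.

For each player, find the best response to each opponent profile; mutual best responses are the pure NE.
Service A against (Licensed, Sports): payoffs 2, 6 → best response Sports.
Service A against (Licensed, News): payoffs 8, 1 → best response Licensed.
Service A against (Sports, Sports): payoffs 6, 2 → best response Licensed.
Service A against (Sports, News): payoffs 5, 1 → best response Licensed.
Service B against (Licensed, Sports): payoffs 4, 6 → best response Sports.
Service B against (Licensed, News): payoffs 9, 5 → best response Licensed.
Service B against (Sports, Sports): payoffs 9, 7 → best response Licensed.
Service B against (Sports, News): payoffs 7, 9 → best response Sports.
Service C against (Licensed, Licensed): payoffs 4, 2 → best response Sports.
Service C against (Licensed, Sports): payoffs 1, 7 → best response News.
Service C against (Sports, Licensed): payoffs 3, 7 → best response News.
Service C against (Sports, Sports): payoffs 9, 5 → best response Sports.
No profile is a mutual best response for all players.

This game has no pure Nash equilibrium.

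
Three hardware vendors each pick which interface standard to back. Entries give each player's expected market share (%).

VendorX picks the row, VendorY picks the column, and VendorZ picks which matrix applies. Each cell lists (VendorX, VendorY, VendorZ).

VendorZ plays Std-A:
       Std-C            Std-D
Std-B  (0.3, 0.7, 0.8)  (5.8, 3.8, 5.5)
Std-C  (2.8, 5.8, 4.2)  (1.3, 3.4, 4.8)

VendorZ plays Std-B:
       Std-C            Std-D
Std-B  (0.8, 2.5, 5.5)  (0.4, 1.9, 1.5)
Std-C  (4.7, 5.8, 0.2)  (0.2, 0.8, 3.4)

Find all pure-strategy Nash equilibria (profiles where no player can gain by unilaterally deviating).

VendorX against (Std-C, Std-A): payoffs 0.3, 2.8 → best response Std-C.
VendorX against (Std-C, Std-B): payoffs 0.8, 4.7 → best response Std-C.
VendorX against (Std-D, Std-A): payoffs 5.8, 1.3 → best response Std-B.
VendorX against (Std-D, Std-B): payoffs 0.4, 0.2 → best response Std-B.
VendorY against (Std-B, Std-A): payoffs 0.7, 3.8 → best response Std-D.
VendorY against (Std-B, Std-B): payoffs 2.5, 1.9 → best response Std-C.
VendorY against (Std-C, Std-A): payoffs 5.8, 3.4 → best response Std-C.
VendorY against (Std-C, Std-B): payoffs 5.8, 0.8 → best response Std-C.
VendorZ against (Std-B, Std-C): payoffs 0.8, 5.5 → best response Std-B.
VendorZ against (Std-B, Std-D): payoffs 5.5, 1.5 → best response Std-A.
VendorZ against (Std-C, Std-C): payoffs 4.2, 0.2 → best response Std-A.
VendorZ against (Std-C, Std-D): payoffs 4.8, 3.4 → best response Std-A.
Mutual best responses: (Std-B, Std-D, Std-A); (Std-C, Std-C, Std-A).

Pure-strategy Nash equilibria: (Std-B, Std-D, Std-A); (Std-C, Std-C, Std-A)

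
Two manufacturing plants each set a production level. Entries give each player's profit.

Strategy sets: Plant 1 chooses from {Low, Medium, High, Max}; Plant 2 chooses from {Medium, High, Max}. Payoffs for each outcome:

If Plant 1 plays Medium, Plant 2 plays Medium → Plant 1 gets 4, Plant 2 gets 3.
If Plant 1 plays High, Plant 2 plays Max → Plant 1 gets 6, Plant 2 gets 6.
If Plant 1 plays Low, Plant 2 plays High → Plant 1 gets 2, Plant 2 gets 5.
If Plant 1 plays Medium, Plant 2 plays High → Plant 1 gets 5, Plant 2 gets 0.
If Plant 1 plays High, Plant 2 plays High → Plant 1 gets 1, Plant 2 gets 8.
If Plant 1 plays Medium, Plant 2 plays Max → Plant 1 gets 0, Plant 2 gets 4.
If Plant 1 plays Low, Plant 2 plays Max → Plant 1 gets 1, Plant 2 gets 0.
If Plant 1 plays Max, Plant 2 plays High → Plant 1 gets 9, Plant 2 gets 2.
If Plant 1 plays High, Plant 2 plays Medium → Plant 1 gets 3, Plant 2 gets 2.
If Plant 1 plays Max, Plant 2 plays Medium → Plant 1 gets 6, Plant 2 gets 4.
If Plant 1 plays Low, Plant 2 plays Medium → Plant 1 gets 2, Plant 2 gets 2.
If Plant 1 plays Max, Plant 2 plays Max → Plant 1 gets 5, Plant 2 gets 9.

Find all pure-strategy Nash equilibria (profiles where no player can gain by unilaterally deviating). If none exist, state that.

No pure-strategy Nash equilibrium.

(Low, Medium): Plant 1 can switch to Medium (2 → 4). Not NE.
(Low, High): Plant 1 can switch to Medium (2 → 5). Not NE.
(Low, Max): Plant 1 can switch to High (1 → 6). Not NE.
(Medium, Medium): Plant 1 can switch to Max (4 → 6). Not NE.
(Medium, High): Plant 1 can switch to Max (5 → 9). Not NE.
(Medium, Max): Plant 1 can switch to Low (0 → 1). Not NE.
(High, Medium): Plant 1 can switch to Medium (3 → 4). Not NE.
(High, High): Plant 1 can switch to Low (1 → 2). Not NE.
(The remaining 4 profiles each have a profitable deviation by the same check.)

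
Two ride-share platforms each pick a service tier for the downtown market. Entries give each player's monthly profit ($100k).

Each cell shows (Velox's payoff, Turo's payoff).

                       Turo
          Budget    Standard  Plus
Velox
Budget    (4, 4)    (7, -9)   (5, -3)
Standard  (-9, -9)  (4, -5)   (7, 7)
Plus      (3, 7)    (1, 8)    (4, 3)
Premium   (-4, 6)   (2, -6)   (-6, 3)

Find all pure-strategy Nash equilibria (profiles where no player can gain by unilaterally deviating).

(Budget, Budget): Velox gets 4, best alternative 3; Turo gets 4, best alternative -3. No profitable deviation — NE.
(Budget, Standard): Turo can switch to Budget (-9 → 4). Not NE.
(Budget, Plus): Velox can switch to Standard (5 → 7). Not NE.
(Standard, Budget): Velox can switch to Budget (-9 → 4). Not NE.
(Standard, Standard): Velox can switch to Budget (4 → 7). Not NE.
(Standard, Plus): Velox gets 7, best alternative 5; Turo gets 7, best alternative -5. No profitable deviation — NE.
(Plus, Budget): Velox can switch to Budget (3 → 4). Not NE.
(Plus, Standard): Velox can switch to Budget (1 → 7). Not NE.
(The remaining 4 profiles each have a profitable deviation by the same check.)

(Budget, Budget), (Standard, Plus)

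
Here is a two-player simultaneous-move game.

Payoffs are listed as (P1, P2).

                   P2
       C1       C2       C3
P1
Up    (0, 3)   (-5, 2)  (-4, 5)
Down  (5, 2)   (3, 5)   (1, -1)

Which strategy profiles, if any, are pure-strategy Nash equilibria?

Pure NE: (Down, C2)

Check each profile: it is a Nash equilibrium iff no player can strictly gain by switching unilaterally.
(Up, C1): P1 can switch to Down (0 → 5). Not NE.
(Up, C2): P1 can switch to Down (-5 → 3). Not NE.
(Up, C3): P1 can switch to Down (-4 → 1). Not NE.
(Down, C1): P2 can switch to C2 (2 → 5). Not NE.
(Down, C2): P1 gets 3, best alternative -5; P2 gets 5, best alternative 2. No profitable deviation — NE.
(Down, C3): P2 can switch to C1 (-1 → 2). Not NE.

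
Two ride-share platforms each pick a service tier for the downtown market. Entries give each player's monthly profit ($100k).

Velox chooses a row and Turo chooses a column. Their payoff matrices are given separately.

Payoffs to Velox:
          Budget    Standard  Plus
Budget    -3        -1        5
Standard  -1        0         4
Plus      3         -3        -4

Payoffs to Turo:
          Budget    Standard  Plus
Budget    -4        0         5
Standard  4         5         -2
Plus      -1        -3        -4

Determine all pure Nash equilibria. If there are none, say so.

Pure-strategy Nash equilibria: (Budget, Plus), (Standard, Standard), (Plus, Budget)

Check each profile: it is a Nash equilibrium iff no player can strictly gain by switching unilaterally.
(Budget, Budget): Velox can switch to Standard (-3 → -1). Not NE.
(Budget, Standard): Velox can switch to Standard (-1 → 0). Not NE.
(Budget, Plus): Velox gets 5, best alternative 4; Turo gets 5, best alternative 0. No profitable deviation — NE.
(Standard, Budget): Velox can switch to Plus (-1 → 3). Not NE.
(Standard, Standard): Velox gets 0, best alternative -1; Turo gets 5, best alternative 4. No profitable deviation — NE.
(Standard, Plus): Velox can switch to Budget (4 → 5). Not NE.
(Plus, Budget): Velox gets 3, best alternative -1; Turo gets -1, best alternative -3. No profitable deviation — NE.
(Plus, Standard): Velox can switch to Budget (-3 → -1). Not NE.
(Plus, Plus): Velox can switch to Budget (-4 → 5). Not NE.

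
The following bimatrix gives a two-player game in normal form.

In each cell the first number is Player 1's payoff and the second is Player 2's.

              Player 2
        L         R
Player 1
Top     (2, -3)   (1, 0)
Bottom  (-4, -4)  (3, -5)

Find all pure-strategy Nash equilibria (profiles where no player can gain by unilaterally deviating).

Player 1 against L: payoffs 2, -4 → best response Top.
Player 1 against R: payoffs 1, 3 → best response Bottom.
Player 2 against Top: payoffs -3, 0 → best response R.
Player 2 against Bottom: payoffs -4, -5 → best response L.
No profile is a mutual best response for all players.

This game has no pure Nash equilibrium.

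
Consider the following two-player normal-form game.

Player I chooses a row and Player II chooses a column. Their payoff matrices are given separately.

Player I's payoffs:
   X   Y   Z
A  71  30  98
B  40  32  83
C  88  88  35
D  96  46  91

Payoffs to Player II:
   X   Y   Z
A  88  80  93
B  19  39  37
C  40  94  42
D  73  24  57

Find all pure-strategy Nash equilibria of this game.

Pure-strategy Nash equilibria: (A, Z), (C, Y), (D, X)

For each player, find the best response to each opponent profile; mutual best responses are the pure NE.
Player I against X: payoffs 71, 40, 88, 96 → best response D.
Player I against Y: payoffs 30, 32, 88, 46 → best response C.
Player I against Z: payoffs 98, 83, 35, 91 → best response A.
Player II against A: payoffs 88, 80, 93 → best response Z.
Player II against B: payoffs 19, 39, 37 → best response Y.
Player II against C: payoffs 40, 94, 42 → best response Y.
Player II against D: payoffs 73, 24, 57 → best response X.
Mutual best responses: (A, Z); (C, Y); (D, X).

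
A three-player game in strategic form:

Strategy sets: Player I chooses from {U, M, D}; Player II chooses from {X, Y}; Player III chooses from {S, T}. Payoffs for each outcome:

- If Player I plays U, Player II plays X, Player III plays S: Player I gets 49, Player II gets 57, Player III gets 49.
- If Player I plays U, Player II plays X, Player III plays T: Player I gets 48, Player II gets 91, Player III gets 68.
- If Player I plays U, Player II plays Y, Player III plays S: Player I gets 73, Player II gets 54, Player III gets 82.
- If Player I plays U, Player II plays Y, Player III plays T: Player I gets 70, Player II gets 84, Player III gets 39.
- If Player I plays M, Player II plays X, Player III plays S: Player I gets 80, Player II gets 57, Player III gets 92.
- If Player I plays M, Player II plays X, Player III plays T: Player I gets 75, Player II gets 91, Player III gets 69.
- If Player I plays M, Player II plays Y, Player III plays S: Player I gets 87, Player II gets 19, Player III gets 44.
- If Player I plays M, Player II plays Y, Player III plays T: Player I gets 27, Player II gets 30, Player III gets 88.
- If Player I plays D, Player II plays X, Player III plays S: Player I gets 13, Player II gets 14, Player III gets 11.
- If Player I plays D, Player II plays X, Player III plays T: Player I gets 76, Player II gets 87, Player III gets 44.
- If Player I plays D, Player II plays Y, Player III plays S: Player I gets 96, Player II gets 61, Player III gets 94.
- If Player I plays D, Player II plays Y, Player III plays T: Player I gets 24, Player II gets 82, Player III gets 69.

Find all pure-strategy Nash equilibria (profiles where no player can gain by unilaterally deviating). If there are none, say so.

Mark each player's best response to every combination of opponents' strategies; a profile where every player is best-responding is a pure Nash equilibrium.
Player I against (X, S): payoffs 49, 80, 13 → best response M.
Player I against (X, T): payoffs 48, 75, 76 → best response D.
Player I against (Y, S): payoffs 73, 87, 96 → best response D.
Player I against (Y, T): payoffs 70, 27, 24 → best response U.
Player II against (U, S): payoffs 57, 54 → best response X.
Player II against (U, T): payoffs 91, 84 → best response X.
Player II against (M, S): payoffs 57, 19 → best response X.
Player II against (M, T): payoffs 91, 30 → best response X.
Player II against (D, S): payoffs 14, 61 → best response Y.
Player II against (D, T): payoffs 87, 82 → best response X.
Player III against (U, X): payoffs 49, 68 → best response T.
Player III against (U, Y): payoffs 82, 39 → best response S.
Player III against (M, X): payoffs 92, 69 → best response S.
Player III against (M, Y): payoffs 44, 88 → best response T.
Player III against (D, X): payoffs 11, 44 → best response T.
Player III against (D, Y): payoffs 94, 69 → best response S.
Mutual best responses: (M, X, S); (D, X, T); (D, Y, S).

Pure-strategy Nash equilibria: (M, X, S); (D, X, T); (D, Y, S)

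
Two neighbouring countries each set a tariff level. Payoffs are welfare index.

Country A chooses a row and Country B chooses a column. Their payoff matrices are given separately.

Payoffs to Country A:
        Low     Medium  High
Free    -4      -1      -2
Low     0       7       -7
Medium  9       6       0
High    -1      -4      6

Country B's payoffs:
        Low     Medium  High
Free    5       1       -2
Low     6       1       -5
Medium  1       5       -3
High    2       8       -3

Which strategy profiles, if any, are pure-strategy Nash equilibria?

There is no pure-strategy Nash equilibrium.

For each strategy profile, look for a profitable unilateral deviation.
(Free, Low): Country A can switch to Low (-4 → 0). Not NE.
(Free, Medium): Country A can switch to Low (-1 → 7). Not NE.
(Free, High): Country A can switch to Medium (-2 → 0). Not NE.
(Low, Low): Country A can switch to Medium (0 → 9). Not NE.
(Low, Medium): Country B can switch to Low (1 → 6). Not NE.
(Low, High): Country A can switch to Free (-7 → -2). Not NE.
(The remaining 6 profiles each have a profitable deviation by the same check.)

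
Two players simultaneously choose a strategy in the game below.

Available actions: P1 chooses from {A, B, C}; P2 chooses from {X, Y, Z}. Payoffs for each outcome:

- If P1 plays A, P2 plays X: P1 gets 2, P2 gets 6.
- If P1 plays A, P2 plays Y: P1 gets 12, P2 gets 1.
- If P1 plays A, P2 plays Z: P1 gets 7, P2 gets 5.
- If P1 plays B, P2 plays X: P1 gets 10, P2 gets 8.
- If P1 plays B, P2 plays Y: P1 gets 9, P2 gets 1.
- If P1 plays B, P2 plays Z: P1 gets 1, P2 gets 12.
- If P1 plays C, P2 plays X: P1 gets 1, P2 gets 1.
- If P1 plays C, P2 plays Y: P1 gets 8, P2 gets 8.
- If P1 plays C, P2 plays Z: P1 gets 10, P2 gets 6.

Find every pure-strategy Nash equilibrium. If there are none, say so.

No pure-strategy Nash equilibrium.

(A, X): P1 can switch to B (2 → 10). Not NE.
(A, Y): P2 can switch to X (1 → 6). Not NE.
(A, Z): P1 can switch to C (7 → 10). Not NE.
(B, X): P2 can switch to Z (8 → 12). Not NE.
(B, Y): P1 can switch to A (9 → 12). Not NE.
(B, Z): P1 can switch to A (1 → 7). Not NE.
(C, X): P1 can switch to A (1 → 2). Not NE.
(C, Y): P1 can switch to A (8 → 12). Not NE.
(C, Z): P2 can switch to Y (6 → 8). Not NE.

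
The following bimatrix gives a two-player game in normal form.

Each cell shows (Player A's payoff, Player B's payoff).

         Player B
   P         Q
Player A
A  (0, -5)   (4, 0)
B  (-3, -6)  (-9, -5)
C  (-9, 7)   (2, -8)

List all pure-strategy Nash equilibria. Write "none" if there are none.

Pure NE: (A, Q)

(A, P): Player B can switch to Q (-5 → 0). Not NE.
(A, Q): Player A gets 4, best alternative 2; Player B gets 0, best alternative -5. No profitable deviation — NE.
(B, P): Player A can switch to A (-3 → 0). Not NE.
(B, Q): Player A can switch to A (-9 → 4). Not NE.
(C, P): Player A can switch to A (-9 → 0). Not NE.
(C, Q): Player A can switch to A (2 → 4). Not NE.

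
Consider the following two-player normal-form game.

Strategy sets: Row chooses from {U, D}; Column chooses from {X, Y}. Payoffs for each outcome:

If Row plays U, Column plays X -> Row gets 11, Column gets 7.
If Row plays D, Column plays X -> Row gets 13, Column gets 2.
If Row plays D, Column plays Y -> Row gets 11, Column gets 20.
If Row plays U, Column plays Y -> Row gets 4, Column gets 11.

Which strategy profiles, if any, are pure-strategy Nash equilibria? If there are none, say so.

Pure NE: (D, Y)

Row against X: payoffs 11, 13 → best response D.
Row against Y: payoffs 4, 11 → best response D.
Column against U: payoffs 7, 11 → best response Y.
Column against D: payoffs 2, 20 → best response Y.
Mutual best responses: (D, Y).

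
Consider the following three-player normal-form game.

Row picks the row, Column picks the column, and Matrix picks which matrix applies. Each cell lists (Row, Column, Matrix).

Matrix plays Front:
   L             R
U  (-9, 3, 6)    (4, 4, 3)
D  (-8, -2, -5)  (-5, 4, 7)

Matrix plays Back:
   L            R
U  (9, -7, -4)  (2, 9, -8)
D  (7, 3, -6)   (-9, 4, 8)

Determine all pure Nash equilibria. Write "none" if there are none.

(U, R, Front)

(U, L, Front): Row can switch to D (-9 → -8). Not NE.
(U, L, Back): Column can switch to R (-7 → 9). Not NE.
(U, R, Front): Row gets 4, best alternative -5; Column gets 4, best alternative 3; Matrix gets 3, best alternative -8. No profitable deviation — NE.
(U, R, Back): Matrix can switch to Front (-8 → 3). Not NE.
(D, L, Front): Column can switch to R (-2 → 4). Not NE.
(D, L, Back): Row can switch to U (7 → 9). Not NE.
(D, R, Front): Row can switch to U (-5 → 4). Not NE.
(The remaining 1 profile has a profitable deviation by the same check.)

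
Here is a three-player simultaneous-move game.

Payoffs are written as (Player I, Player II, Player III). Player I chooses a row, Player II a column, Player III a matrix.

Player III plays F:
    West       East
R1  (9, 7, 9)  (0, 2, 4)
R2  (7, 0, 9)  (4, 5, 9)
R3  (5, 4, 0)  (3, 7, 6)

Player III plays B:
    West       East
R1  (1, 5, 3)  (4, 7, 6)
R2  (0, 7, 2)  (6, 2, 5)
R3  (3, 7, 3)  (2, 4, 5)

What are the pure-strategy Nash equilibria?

Pure-strategy Nash equilibria: (R1, West, F), (R2, East, F), (R3, West, B)

Player I against (West, F): payoffs 9, 7, 5 → best response R1.
Player I against (West, B): payoffs 1, 0, 3 → best response R3.
Player I against (East, F): payoffs 0, 4, 3 → best response R2.
Player I against (East, B): payoffs 4, 6, 2 → best response R2.
Player II against (R1, F): payoffs 7, 2 → best response West.
Player II against (R1, B): payoffs 5, 7 → best response East.
Player II against (R2, F): payoffs 0, 5 → best response East.
Player II against (R2, B): payoffs 7, 2 → best response West.
Player II against (R3, F): payoffs 4, 7 → best response East.
Player II against (R3, B): payoffs 7, 4 → best response West.
Player III against (R1, West): payoffs 9, 3 → best response F.
Player III against (R1, East): payoffs 4, 6 → best response B.
Player III against (R2, West): payoffs 9, 2 → best response F.
Player III against (R2, East): payoffs 9, 5 → best response F.
Player III against (R3, West): payoffs 0, 3 → best response B.
Player III against (R3, East): payoffs 6, 5 → best response F.
Mutual best responses: (R1, West, F); (R2, East, F); (R3, West, B).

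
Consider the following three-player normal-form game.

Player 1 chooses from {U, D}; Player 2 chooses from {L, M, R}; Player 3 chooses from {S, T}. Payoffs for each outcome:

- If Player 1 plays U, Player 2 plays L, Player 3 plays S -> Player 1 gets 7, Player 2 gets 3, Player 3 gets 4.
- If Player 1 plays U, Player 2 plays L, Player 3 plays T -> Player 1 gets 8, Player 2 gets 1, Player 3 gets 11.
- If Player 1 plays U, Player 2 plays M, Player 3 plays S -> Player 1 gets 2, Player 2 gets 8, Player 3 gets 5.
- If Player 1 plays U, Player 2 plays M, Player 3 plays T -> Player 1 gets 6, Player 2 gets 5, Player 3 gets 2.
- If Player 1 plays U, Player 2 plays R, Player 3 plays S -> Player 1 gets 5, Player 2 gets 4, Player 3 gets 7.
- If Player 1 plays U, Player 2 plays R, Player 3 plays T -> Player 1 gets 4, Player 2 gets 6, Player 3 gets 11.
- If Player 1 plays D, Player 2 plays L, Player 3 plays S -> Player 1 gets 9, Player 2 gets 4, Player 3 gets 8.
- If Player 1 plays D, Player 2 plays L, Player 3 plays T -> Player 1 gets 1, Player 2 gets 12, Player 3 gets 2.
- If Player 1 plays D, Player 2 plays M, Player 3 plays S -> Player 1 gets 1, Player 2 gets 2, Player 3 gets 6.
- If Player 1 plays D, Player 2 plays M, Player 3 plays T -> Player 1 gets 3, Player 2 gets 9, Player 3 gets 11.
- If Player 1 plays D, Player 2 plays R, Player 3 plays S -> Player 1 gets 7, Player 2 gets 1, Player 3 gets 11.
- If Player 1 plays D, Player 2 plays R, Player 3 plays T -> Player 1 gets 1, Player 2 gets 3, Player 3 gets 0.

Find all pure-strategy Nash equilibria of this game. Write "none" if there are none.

The pure Nash equilibria are (U, M, S) and (U, R, T) and (D, L, S).

Player 1 against (L, S): payoffs 7, 9 → best response D.
Player 1 against (L, T): payoffs 8, 1 → best response U.
Player 1 against (M, S): payoffs 2, 1 → best response U.
Player 1 against (M, T): payoffs 6, 3 → best response U.
Player 1 against (R, S): payoffs 5, 7 → best response D.
Player 1 against (R, T): payoffs 4, 1 → best response U.
Player 2 against (U, S): payoffs 3, 8, 4 → best response M.
Player 2 against (U, T): payoffs 1, 5, 6 → best response R.
Player 2 against (D, S): payoffs 4, 2, 1 → best response L.
Player 2 against (D, T): payoffs 12, 9, 3 → best response L.
Player 3 against (U, L): payoffs 4, 11 → best response T.
Player 3 against (U, M): payoffs 5, 2 → best response S.
Player 3 against (U, R): payoffs 7, 11 → best response T.
Player 3 against (D, L): payoffs 8, 2 → best response S.
Player 3 against (D, M): payoffs 6, 11 → best response T.
Player 3 against (D, R): payoffs 11, 0 → best response S.
Mutual best responses: (U, M, S); (U, R, T); (D, L, S).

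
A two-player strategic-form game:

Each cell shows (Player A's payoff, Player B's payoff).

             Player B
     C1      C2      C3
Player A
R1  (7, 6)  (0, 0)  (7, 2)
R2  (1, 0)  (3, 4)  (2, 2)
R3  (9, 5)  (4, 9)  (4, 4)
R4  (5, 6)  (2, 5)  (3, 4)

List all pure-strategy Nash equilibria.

(R3, C2)

For each strategy profile, look for a profitable unilateral deviation.
(R1, C1): Player A can switch to R3 (7 → 9). Not NE.
(R1, C2): Player A can switch to R2 (0 → 3). Not NE.
(R1, C3): Player B can switch to C1 (2 → 6). Not NE.
(R2, C1): Player A can switch to R1 (1 → 7). Not NE.
(R2, C2): Player A can switch to R3 (3 → 4). Not NE.
(R2, C3): Player A can switch to R1 (2 → 7). Not NE.
(R3, C1): Player B can switch to C2 (5 → 9). Not NE.
(R3, C2): Player A gets 4, best alternative 3; Player B gets 9, best alternative 5. No profitable deviation — NE.
(R3, C3): Player A can switch to R1 (4 → 7). Not NE.
(The remaining 3 profiles each have a profitable deviation by the same check.)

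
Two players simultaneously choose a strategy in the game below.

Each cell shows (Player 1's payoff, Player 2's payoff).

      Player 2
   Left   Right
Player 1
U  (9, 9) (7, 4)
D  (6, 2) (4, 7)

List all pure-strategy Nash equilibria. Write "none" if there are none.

For each player, find the best response to each opponent profile; mutual best responses are the pure NE.
Player 1 against Left: payoffs 9, 6 → best response U.
Player 1 against Right: payoffs 7, 4 → best response U.
Player 2 against U: payoffs 9, 4 → best response Left.
Player 2 against D: payoffs 2, 7 → best response Right.
Mutual best responses: (U, Left).

Pure NE: (U, Left)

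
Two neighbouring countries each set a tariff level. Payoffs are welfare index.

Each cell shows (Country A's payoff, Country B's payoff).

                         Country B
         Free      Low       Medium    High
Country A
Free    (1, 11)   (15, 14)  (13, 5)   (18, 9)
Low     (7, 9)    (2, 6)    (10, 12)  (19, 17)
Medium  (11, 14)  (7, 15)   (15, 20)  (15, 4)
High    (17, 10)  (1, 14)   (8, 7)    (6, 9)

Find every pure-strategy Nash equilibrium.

(Free, Low); (Low, High); (Medium, Medium)

Mark each player's best response to every combination of opponents' strategies; a profile where every player is best-responding is a pure Nash equilibrium.
Country A against Free: payoffs 1, 7, 11, 17 → best response High.
Country A against Low: payoffs 15, 2, 7, 1 → best response Free.
Country A against Medium: payoffs 13, 10, 15, 8 → best response Medium.
Country A against High: payoffs 18, 19, 15, 6 → best response Low.
Country B against Free: payoffs 11, 14, 5, 9 → best response Low.
Country B against Low: payoffs 9, 6, 12, 17 → best response High.
Country B against Medium: payoffs 14, 15, 20, 4 → best response Medium.
Country B against High: payoffs 10, 14, 7, 9 → best response Low.
Mutual best responses: (Free, Low); (Low, High); (Medium, Medium).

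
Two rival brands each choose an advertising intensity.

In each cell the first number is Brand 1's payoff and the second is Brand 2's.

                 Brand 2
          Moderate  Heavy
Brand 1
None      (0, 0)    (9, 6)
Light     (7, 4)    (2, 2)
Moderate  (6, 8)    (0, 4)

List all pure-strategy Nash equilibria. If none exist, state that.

The pure Nash equilibria are (None, Heavy), (Light, Moderate).

For each strategy profile, look for a profitable unilateral deviation.
(None, Moderate): Brand 1 can switch to Light (0 → 7). Not NE.
(None, Heavy): Brand 1 gets 9, best alternative 2; Brand 2 gets 6, best alternative 0. No profitable deviation — NE.
(Light, Moderate): Brand 1 gets 7, best alternative 6; Brand 2 gets 4, best alternative 2. No profitable deviation — NE.
(Light, Heavy): Brand 1 can switch to None (2 → 9). Not NE.
(Moderate, Moderate): Brand 1 can switch to Light (6 → 7). Not NE.
(Moderate, Heavy): Brand 1 can switch to None (0 → 9). Not NE.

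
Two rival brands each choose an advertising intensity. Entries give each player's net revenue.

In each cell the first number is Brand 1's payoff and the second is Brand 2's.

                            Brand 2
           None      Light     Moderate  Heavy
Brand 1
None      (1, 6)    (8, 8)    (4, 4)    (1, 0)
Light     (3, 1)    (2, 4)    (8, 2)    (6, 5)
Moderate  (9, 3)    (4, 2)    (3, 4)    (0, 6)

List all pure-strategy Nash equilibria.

(None, None): Brand 1 can switch to Light (1 → 3). Not NE.
(None, Light): Brand 1 gets 8, best alternative 4; Brand 2 gets 8, best alternative 6. No profitable deviation — NE.
(None, Moderate): Brand 1 can switch to Light (4 → 8). Not NE.
(None, Heavy): Brand 1 can switch to Light (1 → 6). Not NE.
(Light, None): Brand 1 can switch to Moderate (3 → 9). Not NE.
(Light, Light): Brand 1 can switch to None (2 → 8). Not NE.
(Light, Moderate): Brand 2 can switch to Light (2 → 4). Not NE.
(Light, Heavy): Brand 1 gets 6, best alternative 1; Brand 2 gets 5, best alternative 4. No profitable deviation — NE.
(Moderate, None): Brand 2 can switch to Moderate (3 → 4). Not NE.
(Moderate, Light): Brand 1 can switch to None (4 → 8). Not NE.
(Moderate, Moderate): Brand 1 can switch to None (3 → 4). Not NE.
(Moderate, Heavy): Brand 1 can switch to None (0 → 1). Not NE.

(None, Light) and (Light, Heavy)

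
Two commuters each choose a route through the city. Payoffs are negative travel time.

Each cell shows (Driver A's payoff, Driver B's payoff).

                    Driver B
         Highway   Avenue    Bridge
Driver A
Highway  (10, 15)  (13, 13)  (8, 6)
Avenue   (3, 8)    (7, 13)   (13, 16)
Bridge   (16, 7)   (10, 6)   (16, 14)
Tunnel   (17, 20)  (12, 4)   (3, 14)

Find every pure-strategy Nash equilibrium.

(Highway, Highway): Driver A can switch to Bridge (10 → 16). Not NE.
(Highway, Avenue): Driver B can switch to Highway (13 → 15). Not NE.
(Highway, Bridge): Driver A can switch to Avenue (8 → 13). Not NE.
(Avenue, Highway): Driver A can switch to Highway (3 → 10). Not NE.
(Avenue, Avenue): Driver A can switch to Highway (7 → 13). Not NE.
(Avenue, Bridge): Driver A can switch to Bridge (13 → 16). Not NE.
(Bridge, Bridge): Driver A gets 16, best alternative 13; Driver B gets 14, best alternative 7. No profitable deviation — NE.
(Tunnel, Highway): Driver A gets 17, best alternative 16; Driver B gets 20, best alternative 14. No profitable deviation — NE.
(The remaining 4 profiles each have a profitable deviation by the same check.)

(Bridge, Bridge), (Tunnel, Highway)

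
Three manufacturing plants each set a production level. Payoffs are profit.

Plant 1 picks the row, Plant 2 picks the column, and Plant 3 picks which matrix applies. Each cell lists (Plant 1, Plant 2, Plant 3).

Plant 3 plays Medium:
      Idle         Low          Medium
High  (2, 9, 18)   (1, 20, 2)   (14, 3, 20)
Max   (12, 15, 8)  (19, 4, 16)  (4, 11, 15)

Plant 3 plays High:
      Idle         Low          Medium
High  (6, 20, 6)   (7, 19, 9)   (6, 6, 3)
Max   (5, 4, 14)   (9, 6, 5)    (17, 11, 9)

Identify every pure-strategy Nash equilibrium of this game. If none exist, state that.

none

(High, Idle, Medium): Plant 1 can switch to Max (2 → 12). Not NE.
(High, Idle, High): Plant 3 can switch to Medium (6 → 18). Not NE.
(High, Low, Medium): Plant 1 can switch to Max (1 → 19). Not NE.
(High, Low, High): Plant 1 can switch to Max (7 → 9). Not NE.
(High, Medium, Medium): Plant 2 can switch to Idle (3 → 9). Not NE.
(High, Medium, High): Plant 1 can switch to Max (6 → 17). Not NE.
(Max, Idle, Medium): Plant 3 can switch to High (8 → 14). Not NE.
(Max, Idle, High): Plant 1 can switch to High (5 → 6). Not NE.
(Max, Low, Medium): Plant 2 can switch to Idle (4 → 15). Not NE.
(Max, Low, High): Plant 2 can switch to Medium (6 → 11). Not NE.
(Max, Medium, Medium): Plant 1 can switch to High (4 → 14). Not NE.
(Max, Medium, High): Plant 3 can switch to Medium (9 → 15). Not NE.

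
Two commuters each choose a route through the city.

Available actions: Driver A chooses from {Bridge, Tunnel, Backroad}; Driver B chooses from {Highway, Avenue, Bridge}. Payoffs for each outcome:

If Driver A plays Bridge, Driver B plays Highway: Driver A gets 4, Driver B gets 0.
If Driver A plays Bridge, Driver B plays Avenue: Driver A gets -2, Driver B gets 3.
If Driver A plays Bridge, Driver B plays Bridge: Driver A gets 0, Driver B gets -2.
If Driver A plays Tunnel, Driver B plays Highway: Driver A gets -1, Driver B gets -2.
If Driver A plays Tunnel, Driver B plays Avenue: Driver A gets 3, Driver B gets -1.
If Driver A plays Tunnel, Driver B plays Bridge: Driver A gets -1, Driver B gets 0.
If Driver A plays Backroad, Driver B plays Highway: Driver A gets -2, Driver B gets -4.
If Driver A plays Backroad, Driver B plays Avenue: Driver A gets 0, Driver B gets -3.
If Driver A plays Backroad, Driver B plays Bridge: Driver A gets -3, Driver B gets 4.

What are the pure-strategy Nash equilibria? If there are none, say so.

This game has no pure Nash equilibrium.

(Bridge, Highway): Driver B can switch to Avenue (0 → 3). Not NE.
(Bridge, Avenue): Driver A can switch to Tunnel (-2 → 3). Not NE.
(Bridge, Bridge): Driver B can switch to Highway (-2 → 0). Not NE.
(Tunnel, Highway): Driver A can switch to Bridge (-1 → 4). Not NE.
(Tunnel, Avenue): Driver B can switch to Bridge (-1 → 0). Not NE.
(Tunnel, Bridge): Driver A can switch to Bridge (-1 → 0). Not NE.
(Backroad, Highway): Driver A can switch to Bridge (-2 → 4). Not NE.
(Backroad, Avenue): Driver A can switch to Tunnel (0 → 3). Not NE.
(The remaining 1 profile has a profitable deviation by the same check.)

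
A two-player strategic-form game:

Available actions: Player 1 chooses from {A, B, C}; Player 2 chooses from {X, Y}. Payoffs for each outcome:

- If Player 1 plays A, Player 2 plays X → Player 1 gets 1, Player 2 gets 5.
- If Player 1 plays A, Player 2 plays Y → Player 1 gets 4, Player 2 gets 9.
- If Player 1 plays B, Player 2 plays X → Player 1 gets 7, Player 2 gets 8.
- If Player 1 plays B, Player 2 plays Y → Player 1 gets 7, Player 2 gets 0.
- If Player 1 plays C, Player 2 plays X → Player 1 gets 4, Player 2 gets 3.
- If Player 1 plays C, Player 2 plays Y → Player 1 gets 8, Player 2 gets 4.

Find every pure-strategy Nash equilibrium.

(B, X), (C, Y)

(A, X): Player 1 can switch to B (1 → 7). Not NE.
(A, Y): Player 1 can switch to B (4 → 7). Not NE.
(B, X): Player 1 gets 7, best alternative 4; Player 2 gets 8, best alternative 0. No profitable deviation — NE.
(B, Y): Player 1 can switch to C (7 → 8). Not NE.
(C, X): Player 1 can switch to B (4 → 7). Not NE.
(C, Y): Player 1 gets 8, best alternative 7; Player 2 gets 4, best alternative 3. No profitable deviation — NE.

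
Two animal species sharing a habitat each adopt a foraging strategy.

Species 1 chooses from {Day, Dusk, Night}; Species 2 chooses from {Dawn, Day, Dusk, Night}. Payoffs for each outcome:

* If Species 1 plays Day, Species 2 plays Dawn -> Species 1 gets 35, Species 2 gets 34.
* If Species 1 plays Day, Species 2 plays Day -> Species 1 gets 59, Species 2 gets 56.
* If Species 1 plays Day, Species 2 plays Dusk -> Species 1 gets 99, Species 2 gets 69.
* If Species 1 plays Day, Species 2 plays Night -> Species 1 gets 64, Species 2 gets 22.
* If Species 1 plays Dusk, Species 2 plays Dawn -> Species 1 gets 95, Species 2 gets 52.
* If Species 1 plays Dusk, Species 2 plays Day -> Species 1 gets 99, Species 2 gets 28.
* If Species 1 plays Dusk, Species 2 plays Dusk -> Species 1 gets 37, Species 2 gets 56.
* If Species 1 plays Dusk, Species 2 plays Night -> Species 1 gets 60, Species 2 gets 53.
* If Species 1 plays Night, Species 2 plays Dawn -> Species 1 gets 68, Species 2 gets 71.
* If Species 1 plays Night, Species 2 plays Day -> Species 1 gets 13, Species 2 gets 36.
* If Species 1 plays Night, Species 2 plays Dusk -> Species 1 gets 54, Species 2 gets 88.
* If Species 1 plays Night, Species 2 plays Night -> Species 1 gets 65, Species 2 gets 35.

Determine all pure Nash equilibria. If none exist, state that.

Species 1 against Dawn: payoffs 35, 95, 68 → best response Dusk.
Species 1 against Day: payoffs 59, 99, 13 → best response Dusk.
Species 1 against Dusk: payoffs 99, 37, 54 → best response Day.
Species 1 against Night: payoffs 64, 60, 65 → best response Night.
Species 2 against Day: payoffs 34, 56, 69, 22 → best response Dusk.
Species 2 against Dusk: payoffs 52, 28, 56, 53 → best response Dusk.
Species 2 against Night: payoffs 71, 36, 88, 35 → best response Dusk.
Mutual best responses: (Day, Dusk).

The unique pure-strategy Nash equilibrium is (Day, Dusk).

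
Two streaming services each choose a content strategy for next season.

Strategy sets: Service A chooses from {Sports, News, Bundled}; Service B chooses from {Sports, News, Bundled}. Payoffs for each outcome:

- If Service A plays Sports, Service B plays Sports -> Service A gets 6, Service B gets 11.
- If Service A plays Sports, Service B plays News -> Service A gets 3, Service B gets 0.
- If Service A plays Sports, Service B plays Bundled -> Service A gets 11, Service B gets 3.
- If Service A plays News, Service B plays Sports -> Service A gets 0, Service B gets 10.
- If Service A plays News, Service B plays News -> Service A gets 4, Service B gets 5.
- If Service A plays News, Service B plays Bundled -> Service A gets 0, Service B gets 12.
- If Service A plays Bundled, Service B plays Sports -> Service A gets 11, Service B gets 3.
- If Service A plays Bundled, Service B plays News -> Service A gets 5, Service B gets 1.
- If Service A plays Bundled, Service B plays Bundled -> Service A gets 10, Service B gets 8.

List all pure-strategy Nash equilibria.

(Sports, Sports): Service A can switch to Bundled (6 → 11). Not NE.
(Sports, News): Service A can switch to News (3 → 4). Not NE.
(Sports, Bundled): Service B can switch to Sports (3 → 11). Not NE.
(News, Sports): Service A can switch to Sports (0 → 6). Not NE.
(News, News): Service A can switch to Bundled (4 → 5). Not NE.
(News, Bundled): Service A can switch to Sports (0 → 11). Not NE.
(Bundled, Sports): Service B can switch to Bundled (3 → 8). Not NE.
(Bundled, News): Service B can switch to Sports (1 → 3). Not NE.
(Bundled, Bundled): Service A can switch to Sports (10 → 11). Not NE.

none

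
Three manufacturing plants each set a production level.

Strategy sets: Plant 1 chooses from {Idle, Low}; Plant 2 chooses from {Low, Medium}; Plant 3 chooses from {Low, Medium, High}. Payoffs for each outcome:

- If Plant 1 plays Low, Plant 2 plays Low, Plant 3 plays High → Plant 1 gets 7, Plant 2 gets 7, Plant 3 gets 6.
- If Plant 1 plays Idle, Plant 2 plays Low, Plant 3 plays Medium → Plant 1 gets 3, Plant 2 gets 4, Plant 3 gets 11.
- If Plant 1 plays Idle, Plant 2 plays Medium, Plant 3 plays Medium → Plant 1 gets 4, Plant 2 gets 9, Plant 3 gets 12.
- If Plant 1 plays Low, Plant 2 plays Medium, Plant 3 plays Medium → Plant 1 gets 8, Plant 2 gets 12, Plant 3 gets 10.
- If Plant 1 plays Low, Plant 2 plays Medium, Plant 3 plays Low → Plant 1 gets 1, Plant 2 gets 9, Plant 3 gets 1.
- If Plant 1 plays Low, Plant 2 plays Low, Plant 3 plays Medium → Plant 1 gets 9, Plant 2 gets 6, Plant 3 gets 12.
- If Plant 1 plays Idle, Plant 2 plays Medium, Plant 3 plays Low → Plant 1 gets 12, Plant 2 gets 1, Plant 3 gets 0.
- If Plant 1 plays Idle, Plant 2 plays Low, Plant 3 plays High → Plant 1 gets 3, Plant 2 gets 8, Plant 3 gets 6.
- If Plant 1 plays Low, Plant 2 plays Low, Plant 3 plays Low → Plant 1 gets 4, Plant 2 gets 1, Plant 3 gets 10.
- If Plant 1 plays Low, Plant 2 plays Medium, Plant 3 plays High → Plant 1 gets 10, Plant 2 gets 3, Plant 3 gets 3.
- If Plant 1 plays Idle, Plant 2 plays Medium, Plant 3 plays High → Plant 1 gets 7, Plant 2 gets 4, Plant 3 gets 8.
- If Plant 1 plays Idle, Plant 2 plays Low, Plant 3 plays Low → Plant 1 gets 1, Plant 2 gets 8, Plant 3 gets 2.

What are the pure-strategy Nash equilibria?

Plant 1 against (Low, Low): payoffs 1, 4 → best response Low.
Plant 1 against (Low, Medium): payoffs 3, 9 → best response Low.
Plant 1 against (Low, High): payoffs 3, 7 → best response Low.
Plant 1 against (Medium, Low): payoffs 12, 1 → best response Idle.
Plant 1 against (Medium, Medium): payoffs 4, 8 → best response Low.
Plant 1 against (Medium, High): payoffs 7, 10 → best response Low.
Plant 2 against (Idle, Low): payoffs 8, 1 → best response Low.
Plant 2 against (Idle, Medium): payoffs 4, 9 → best response Medium.
Plant 2 against (Idle, High): payoffs 8, 4 → best response Low.
Plant 2 against (Low, Low): payoffs 1, 9 → best response Medium.
Plant 2 against (Low, Medium): payoffs 6, 12 → best response Medium.
Plant 2 against (Low, High): payoffs 7, 3 → best response Low.
Plant 3 against (Idle, Low): payoffs 2, 11, 6 → best response Medium.
Plant 3 against (Idle, Medium): payoffs 0, 12, 8 → best response Medium.
Plant 3 against (Low, Low): payoffs 10, 12, 6 → best response Medium.
Plant 3 against (Low, Medium): payoffs 1, 10, 3 → best response Medium.
Mutual best responses: (Low, Medium, Medium).

The unique pure-strategy Nash equilibrium is (Low, Medium, Medium).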